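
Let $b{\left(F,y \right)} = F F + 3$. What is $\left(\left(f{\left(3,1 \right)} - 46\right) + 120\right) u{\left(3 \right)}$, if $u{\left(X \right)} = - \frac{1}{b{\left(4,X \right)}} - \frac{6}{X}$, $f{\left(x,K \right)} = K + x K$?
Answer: $- \frac{3042}{19} \approx -160.11$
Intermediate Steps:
$b{\left(F,y \right)} = 3 + F^{2}$ ($b{\left(F,y \right)} = F^{2} + 3 = 3 + F^{2}$)
$f{\left(x,K \right)} = K + K x$
$u{\left(X \right)} = - \frac{1}{19} - \frac{6}{X}$ ($u{\left(X \right)} = - \frac{1}{3 + 4^{2}} - \frac{6}{X} = - \frac{1}{3 + 16} - \frac{6}{X} = - \frac{1}{19} - \frac{6}{X}$)
$\left(\left(f{\left(3,1 \right)} - 46\right) + 120\right) u{\left(3 \right)} = \left(\left(1 \left(1 + 3\right) - 46\right) + 120\right) \frac{-114 - 3}{19 \cdot 3} = \left(\left(1 \cdot 4 - 46\right) + 120\right) \frac{1}{19} \cdot \frac{1}{3} \left(-114 - 3\right) = \left(\left(4 - 46\right) + 120\right) \frac{1}{19} \cdot \frac{1}{3} \left(-117\right) = \left(-42 + 120\right) \left(- \frac{39}{19}\right) = 78 \left(- \frac{39}{19}\right) = - \frac{3042}{19}$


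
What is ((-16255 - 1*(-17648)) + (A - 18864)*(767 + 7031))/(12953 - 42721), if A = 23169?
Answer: -33571783/29768 ≈ -1127.8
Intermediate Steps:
((-16255 - 1*(-17648)) + (A - 18864)*(767 + 7031))/(12953 - 42721) = ((-16255 - 1*(-17648)) + (23169 - 18864)*(767 + 7031))/(12953 - 42721) = ((-16255 + 17648) + 4305*7798)/(-29768) = (1393 + 33570390)*(-1/29768) = 33571783*(-1/29768) = -33571783/29768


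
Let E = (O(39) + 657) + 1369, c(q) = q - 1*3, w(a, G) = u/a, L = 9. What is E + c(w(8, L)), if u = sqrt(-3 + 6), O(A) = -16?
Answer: 2007 + sqrt(3)/8 ≈ 2007.2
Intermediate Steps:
u = sqrt(3) ≈ 1.7320
w(a, G) = sqrt(3)/a
c(q) = -3 + q (c(q) = q - 3 = -3 + q)
E = 2010 (E = (-16 + 657) + 1369 = 641 + 1369 = 2010)
E + c(w(8, L)) = 2010 + (-3 + sqrt(3)/8) = 2007 + sqrt(3)/8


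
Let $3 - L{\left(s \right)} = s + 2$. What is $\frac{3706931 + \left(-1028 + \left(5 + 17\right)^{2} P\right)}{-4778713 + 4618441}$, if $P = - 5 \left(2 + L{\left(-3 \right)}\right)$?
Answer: $- \frac{1230461}{53424} \approx -23.032$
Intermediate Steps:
$L{\left(s \right)} = 1 - s$ ($L{\left(s \right)} = 3 - \left(s + 2\right) = 3 - \left(2 + s\right) = 1 - s$)
$P = -30$ ($P = - 5 \left(2 + \left(1 - -3\right)\right) = - 5 \left(2 + \left(1 + 3\right)\right) = - 5 \left(2 + 4\right) = \left(-5\right) 6 = -30$)
$\frac{3706931 + \left(-1028 + \left(5 + 17\right)^{2} P\right)}{-4778713 + 4618441} = \frac{3706931 + \left(-1028 + \left(5 + 17\right)^{2} \left(-30\right)\right)}{-4778713 + 4618441} = \frac{3706931 + \left(-1028 + 22^{2} \left(-30\right)\right)}{-160272} = \left(3706931 + \left(-1028 + 484 \left(-30\right)\right)\right) \left(- \frac{1}{160272}\right) = \left(3706931 - 15548\right) \left(- \frac{1}{160272}\right) = 3691383 \left(- \frac{1}{160272}\right) = - \frac{1230461}{53424}$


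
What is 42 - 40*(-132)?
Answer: 5322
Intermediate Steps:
42 - 40*(-132) = 42 + 5280 = 5322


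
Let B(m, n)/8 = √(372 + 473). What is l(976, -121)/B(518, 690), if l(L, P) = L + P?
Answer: 171*√5/104 ≈ 3.6766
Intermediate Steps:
B(m, n) = 104*√5 (B(m, n) = 8*√(372 + 473) = 8*√845 = 8*(13*√5) = 104*√5)
l(976, -121)/B(518, 690) = (976 - 121)/((104*√5)) = 855*(√5/520) = 171*√5/104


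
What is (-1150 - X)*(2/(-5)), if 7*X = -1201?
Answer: 13698/35 ≈ 391.37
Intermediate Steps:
X = -1201/7 (X = (⅐)*(-1201) = -1201/7 ≈ -171.57)
(-1150 - X)*(2/(-5)) = (-1150 - 1*(-1201/7))*(2/(-5)) = (-1150 + 1201/7)*(2*(-⅕)) = -6849/7*(-⅖) = 13698/35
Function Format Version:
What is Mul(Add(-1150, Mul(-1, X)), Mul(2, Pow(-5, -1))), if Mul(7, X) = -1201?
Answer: Rational(13698, 35) ≈ 391.37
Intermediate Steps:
X = Rational(-1201, 7) (X = Mul(Rational(1, 7), -1201) = Rational(-1201, 7) ≈ -171.57)
Mul(Add(-1150, Mul(-1, X)), Mul(2, Pow(-5, -1))) = Mul(Add(-1150, Mul(-1, Rational(-1201, 7))), Mul(2, Pow(-5, -1))) = Mul(Add(-1150, Rational(1201, 7)), Mul(2, Rational(-1, 5))) = Mul(Rational(-6849, 7), Rational(-2, 5)) = Rational(13698, 35)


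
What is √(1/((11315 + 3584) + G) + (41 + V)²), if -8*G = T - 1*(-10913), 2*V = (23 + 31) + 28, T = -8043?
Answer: 2*√5686321987362/58161 ≈ 82.000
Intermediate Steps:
V = 41 (V = ((23 + 31) + 28)/2 = (54 + 28)/2 = (½)*82 = 41)
G = -1435/4 (G = -(-8043 - 1*(-10913))/8 = -(-8043 + 10913)/8 = -⅛*2870 = -1435/4 ≈ -358.75)
√(1/((11315 + 3584) + G) + (41 + V)²) = √(1/((11315 + 3584) - 1435/4) + (41 + 41)²) = √(1/(14899 - 1435/4) + 82²) = √(1/(58161/4) + 6724) = √(4/58161 + 6724) = √(391074568/58161) = 2*√5686321987362/58161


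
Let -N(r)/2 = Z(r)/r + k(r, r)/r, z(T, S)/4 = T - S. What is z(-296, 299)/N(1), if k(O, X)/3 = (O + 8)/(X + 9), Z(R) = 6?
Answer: 11900/87 ≈ 136.78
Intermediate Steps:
k(O, X) = 3*(8 + O)/(9 + X) (k(O, X) = 3*((O + 8)/(X + 9)) = 3*((8 + O)/(9 + X)) = 3*(8 + O)/(9 + X))
z(T, S) = -4*S + 4*T (z(T, S) = 4*(T - S) = -4*S + 4*T)
N(r) = -12/r - 6*(8 + r)/(r*(9 + r)) (N(r) = -2*(6/r + (3*(8 + r)/(9 + r))/r) = -2*(6/r + 3*(8 + r)/(r*(9 + r))) = -12/r - 6*(8 + r)/(r*(9 + r)))
z(-296, 299)/N(1) = (-4*299 + 4*(-296))/((6*(-26 - 3*1)/(1*(9 + 1)))) = (-1196 - 1184)/((6*1*(-26 - 3)/10)) = -2380/(6*1*(⅒)*(-29)) = -2380/(-87/5) = -2380*(-5/87) = 11900/87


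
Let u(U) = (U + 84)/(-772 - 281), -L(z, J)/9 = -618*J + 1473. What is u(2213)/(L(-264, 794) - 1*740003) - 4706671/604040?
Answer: -1134632941610179/145615367989260 ≈ -7.7920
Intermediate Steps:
L(z, J) = -13257 + 5562*J (L(z, J) = -9*(-618*J + 1473) = -9*(1473 - 618*J) = -13257 + 5562*J)
u(U) = -28/351 - U/1053 (u(U) = (84 + U)/(-1053) = (84 + U)*(-1/1053) = -28/351 - U/1053)
u(2213)/(L(-264, 794) - 1*740003) - 4706671/604040 = (-28/351 - 1/1053*2213)/((-13257 + 5562*794) - 1*740003) - 4706671/604040 = (-28/351 - 2213/1053)/((-13257 + 4416228) - 740003) - 4706671*1/604040 = -2297/(1053*(4402971 - 740003)) - 4706671/604040 = -2297/1053/3662968 - 4706671/604040 = -2297/1053*1/3662968 - 4706671/604040 = -2297/3857105304 - 4706671/604040 = -1134632941610179/145615367989260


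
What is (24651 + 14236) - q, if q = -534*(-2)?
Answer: 37819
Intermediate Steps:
q = 1068
(24651 + 14236) - q = (24651 + 14236) - 1*1068 = 38887 - 1068 = 37819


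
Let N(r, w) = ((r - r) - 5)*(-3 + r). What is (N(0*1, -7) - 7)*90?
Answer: 720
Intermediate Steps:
N(r, w) = 15 - 5*r (N(r, w) = (0 - 5)*(-3 + r) = -5*(-3 + r) = 15 - 5*r)
(N(0*1, -7) - 7)*90 = ((15 - 0) - 7)*90 = ((15 - 5*0) - 7)*90 = ((15 + 0) - 7)*90 = (15 - 7)*90 = 8*90 = 720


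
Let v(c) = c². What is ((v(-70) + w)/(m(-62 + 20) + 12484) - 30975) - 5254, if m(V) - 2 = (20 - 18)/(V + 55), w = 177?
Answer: -5880625279/162320 ≈ -36229.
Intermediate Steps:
m(V) = 2 + 2/(55 + V) (m(V) = 2 + (20 - 18)/(V + 55) = 2 + 2/(55 + V))
((v(-70) + w)/(m(-62 + 20) + 12484) - 30975) - 5254 = (((-70)² + 177)/(2*(56 + (-62 + 20))/(55 + (-62 + 20)) + 12484) - 30975) - 5254 = ((4900 + 177)/(2*(56 - 42)/(55 - 42) + 12484) - 30975) - 5254 = (5077/(2*14/13 + 12484) - 30975) - 5254 = (5077/(2*(1/13)*14 + 12484) - 30975) - 5254 = (5077/(28/13 + 12484) - 30975) - 5254 = (5077/(162320/13) - 30975) - 5254 = (5077*(13/162320) - 30975) - 5254 = (66001/162320 - 30975) - 5254 = -5027795999/162320 - 5254 = -5880625279/162320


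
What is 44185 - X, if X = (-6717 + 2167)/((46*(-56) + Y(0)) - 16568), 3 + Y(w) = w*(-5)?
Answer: 846005645/19147 ≈ 44185.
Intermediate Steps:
Y(w) = -3 - 5*w (Y(w) = -3 + w*(-5) = -3 - 5*w)
X = 4550/19147 (X = (-6717 + 2167)/((46*(-56) + (-3 - 5*0)) - 16568) = -4550/((-2576 + (-3 + 0)) - 16568) = -4550/((-2576 - 3) - 16568) = -4550/(-2579 - 16568) = -4550/(-19147) = -4550*(-1/19147) = 4550/19147 ≈ 0.23764)
44185 - X = 44185 - 1*4550/19147 = 44185 - 4550/19147 = 846005645/19147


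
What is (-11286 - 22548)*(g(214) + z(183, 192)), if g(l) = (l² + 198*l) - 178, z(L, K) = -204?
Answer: -2970151524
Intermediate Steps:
g(l) = -178 + l² + 198*l
(-11286 - 22548)*(g(214) + z(183, 192)) = (-11286 - 22548)*((-178 + 214² + 198*214) - 204) = -33834*((-178 + 45796 + 42372) - 204) = -33834*(87990 - 204) = -33834*87786 = -2970151524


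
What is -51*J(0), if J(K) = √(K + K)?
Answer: 0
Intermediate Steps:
J(K) = √2*√K (J(K) = √(2*K) = √2*√K)
-51*J(0) = -51*√2*√0 = -51*√2*0 = -51*0 = 0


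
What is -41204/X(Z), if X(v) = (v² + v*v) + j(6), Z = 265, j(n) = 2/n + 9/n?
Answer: -247224/842711 ≈ -0.29337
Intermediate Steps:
j(n) = 11/n
X(v) = 11/6 + 2*v² (X(v) = (v² + v*v) + 11/6 = (v² + v²) + 11*(⅙) = 2*v² + 11/6 = 11/6 + 2*v²)
-41204/X(Z) = -41204/(11/6 + 2*265²) = -41204/(11/6 + 2*70225) = -41204/(11/6 + 140450) = -41204/842711/6 = -41204*6/842711 = -247224/842711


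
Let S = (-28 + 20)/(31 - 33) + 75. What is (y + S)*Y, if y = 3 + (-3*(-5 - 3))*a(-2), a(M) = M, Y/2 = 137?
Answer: 9316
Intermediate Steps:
Y = 274 (Y = 2*137 = 274)
S = 79 (S = -8/(-2) + 75 = -8*(-1/2) + 75 = 4 + 75 = 79)
y = -45 (y = 3 - 3*(-5 - 3)*(-2) = 3 - 3*(-8)*(-2) = 3 + 24*(-2) = 3 - 48 = -45)
(y + S)*Y = (-45 + 79)*274 = 34*274 = 9316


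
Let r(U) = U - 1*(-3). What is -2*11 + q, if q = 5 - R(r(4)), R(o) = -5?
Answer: -12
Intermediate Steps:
r(U) = 3 + U (r(U) = U + 3 = 3 + U)
q = 10 (q = 5 - 1*(-5) = 5 + 5 = 10)
-2*11 + q = -2*11 + 10 = -22 + 10 = -12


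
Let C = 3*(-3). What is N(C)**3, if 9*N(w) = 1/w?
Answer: -1/531441 ≈ -1.8817e-6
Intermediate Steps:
C = -9
N(w) = 1/(9*w)
N(C)**3 = ((1/9)/(-9))**3 = ((1/9)*(-1/9))**3 = (-1/81)**3 = -1/531441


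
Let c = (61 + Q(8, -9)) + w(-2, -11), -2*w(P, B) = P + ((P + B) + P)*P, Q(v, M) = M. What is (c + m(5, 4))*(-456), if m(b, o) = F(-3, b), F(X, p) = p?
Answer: -19608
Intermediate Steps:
m(b, o) = b
w(P, B) = -P/2 - P*(B + 2*P)/2 (w(P, B) = -(P + ((P + B) + P)*P)/2 = -(P + ((B + P) + P)*P)/2 = -(P + (B + 2*P)*P)/2 = -(P + P*(B + 2*P))/2 = -P/2 - P*(B + 2*P)/2)
c = 38 (c = (61 - 9) - ½*(-2)*(1 - 11 + 2*(-2)) = 52 - ½*(-2)*(1 - 11 - 4) = 52 - ½*(-2)*(-14) = 52 - 14 = 38)
(c + m(5, 4))*(-456) = (38 + 5)*(-456) = 43*(-456) = -19608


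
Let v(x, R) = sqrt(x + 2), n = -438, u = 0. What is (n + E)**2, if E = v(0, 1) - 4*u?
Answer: (438 - sqrt(2))**2 ≈ 1.9061e+5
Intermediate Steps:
v(x, R) = sqrt(2 + x)
E = sqrt(2) (E = sqrt(2 + 0) - 4*0 = sqrt(2) + 0 = sqrt(2) ≈ 1.4142)
(n + E)**2 = (-438 + sqrt(2))**2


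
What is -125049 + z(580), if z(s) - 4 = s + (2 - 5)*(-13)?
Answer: -124426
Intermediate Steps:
z(s) = 43 + s (z(s) = 4 + (s + (2 - 5)*(-13)) = 4 + (s - 3*(-13)) = 4 + (s + 39) = 4 + (39 + s) = 43 + s)
-125049 + z(580) = -125049 + (43 + 580) = -125049 + 623 = -124426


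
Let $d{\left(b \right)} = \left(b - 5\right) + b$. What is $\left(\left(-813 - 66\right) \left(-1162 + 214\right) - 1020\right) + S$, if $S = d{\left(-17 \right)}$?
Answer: $832233$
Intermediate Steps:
$d{\left(b \right)} = -5 + 2 b$ ($d{\left(b \right)} = \left(-5 + b\right) + b = -5 + 2 b$)
$S = -39$ ($S = -5 + 2 \left(-17\right) = -5 - 34 = -39$)
$\left(\left(-813 - 66\right) \left(-1162 + 214\right) - 1020\right) + S = \left(\left(-813 - 66\right) \left(-1162 + 214\right) - 1020\right) - 39 = \left(\left(-879\right) \left(-948\right) - 1020\right) - 39 = \left(833292 - 1020\right) - 39 = 832272 - 39 = 832233$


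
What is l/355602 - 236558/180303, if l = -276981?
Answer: -44687001053/21372035802 ≈ -2.0909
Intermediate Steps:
l/355602 - 236558/180303 = -276981/355602 - 236558/180303 = -276981*1/355602 - 236558*1/180303 = -92327/118534 - 236558/180303 = -44687001053/21372035802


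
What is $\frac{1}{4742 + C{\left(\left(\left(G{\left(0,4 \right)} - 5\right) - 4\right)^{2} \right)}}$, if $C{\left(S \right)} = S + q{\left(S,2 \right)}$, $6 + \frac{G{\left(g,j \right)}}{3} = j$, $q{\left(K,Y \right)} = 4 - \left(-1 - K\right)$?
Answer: $\frac{1}{5197} \approx 0.00019242$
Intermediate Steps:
$q{\left(K,Y \right)} = 5 + K$ ($q{\left(K,Y \right)} = 4 + \left(1 + K\right) = 5 + K$)
$G{\left(g,j \right)} = -18 + 3 j$
$C{\left(S \right)} = 5 + 2 S$ ($C{\left(S \right)} = S + \left(5 + S\right) = 5 + 2 S$)
$\frac{1}{4742 + C{\left(\left(\left(G{\left(0,4 \right)} - 5\right) - 4\right)^{2} \right)}} = \frac{1}{4742 + \left(5 + 2 \left(\left(\left(-18 + 3 \cdot 4\right) - 5\right) - 4\right)^{2}\right)} = \frac{1}{4742 + \left(5 + 2 \left(\left(\left(-18 + 12\right) - 5\right) - 4\right)^{2}\right)} = \frac{1}{4742 + \left(5 + 2 \left(\left(-6 - 5\right) - 4\right)^{2}\right)} = \frac{1}{4742 + \left(5 + 2 \left(-11 - 4\right)^{2}\right)} = \frac{1}{4742 + \left(5 + 2 \left(-15\right)^{2}\right)} = \frac{1}{4742 + \left(5 + 2 \cdot 225\right)} = \frac{1}{4742 + \left(5 + 450\right)} = \frac{1}{4742 + 455} = \frac{1}{5197}$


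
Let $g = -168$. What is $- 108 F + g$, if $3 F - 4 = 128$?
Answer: $-4920$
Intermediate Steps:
$F = 44$ ($F = \frac{4}{3} + \frac{1}{3} \cdot 128 = \frac{4}{3} + \frac{128}{3} = 44$)
$- 108 F + g = \left(-108\right) 44 - 168 = -4752 - 168 = -4920$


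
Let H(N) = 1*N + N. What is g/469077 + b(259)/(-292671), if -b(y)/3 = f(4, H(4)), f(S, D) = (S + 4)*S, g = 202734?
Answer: 942530062/2179130709 ≈ 0.43253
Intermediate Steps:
H(N) = 2*N (H(N) = N + N = 2*N)
f(S, D) = S*(4 + S) (f(S, D) = (4 + S)*S = S*(4 + S))
b(y) = -96 (b(y) = -12*(4 + 4) = -12*8 = -3*32 = -96)
g/469077 + b(259)/(-292671) = 202734/469077 - 96/(-292671) = 202734*(1/469077) - 96*(-1/292671) = 9654/22337 + 32/97557 = 942530062/2179130709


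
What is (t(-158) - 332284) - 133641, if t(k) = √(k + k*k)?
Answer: -465925 + √24806 ≈ -4.6577e+5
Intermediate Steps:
t(k) = √(k + k²)
(t(-158) - 332284) - 133641 = (√(-158*(1 - 158)) - 332284) - 133641 = (√(-158*(-157)) - 332284) - 133641 = (√24806 - 332284) - 133641 = (-332284 + √24806) - 133641 = -465925 + √24806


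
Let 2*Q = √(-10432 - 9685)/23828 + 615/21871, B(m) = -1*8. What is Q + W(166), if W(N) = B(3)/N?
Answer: -123923/3630586 + I*√20117/47656 ≈ -0.034133 + 0.0029762*I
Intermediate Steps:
B(m) = -8
W(N) = -8/N
Q = 615/43742 + I*√20117/47656 (Q = (√(-10432 - 9685)/23828 + 615/21871)/2 = (√(-20117)*(1/23828) + 615*(1/21871))/2 = ((I*√20117)*(1/23828) + 615/21871)/2 = (I*√20117/23828 + 615/21871)/2 = (615/21871 + I*√20117/23828)/2 = 615/43742 + I*√20117/47656 ≈ 0.01406 + 0.0029762*I)
Q + W(166) = (615/43742 + I*√20117/47656) - 8/166 = (615/43742 + I*√20117/47656) - 8*1/166 = (615/43742 + I*√20117/47656) - 4/83 = -123923/3630586 + I*√20117/47656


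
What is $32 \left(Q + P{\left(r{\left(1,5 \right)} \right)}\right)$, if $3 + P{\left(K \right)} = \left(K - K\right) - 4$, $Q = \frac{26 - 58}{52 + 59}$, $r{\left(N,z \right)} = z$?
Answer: $- \frac{25888}{111} \approx -233.23$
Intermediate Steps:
$Q = - \frac{32}{111} \approx -0.28829$
$P{\left(K \right)} = -7$ ($P{\left(K \right)} = -3 + \left(\left(K - K\right) - 4\right) = -3 + \left(0 - 4\right) = -3 - 4 = -7$)
$32 \left(Q + P{\left(r{\left(1,5 \right)} \right)}\right) = 32 \left(- \frac{32}{111} - 7\right) = 32 \left(- \frac{809}{111}\right) = - \frac{25888}{111}$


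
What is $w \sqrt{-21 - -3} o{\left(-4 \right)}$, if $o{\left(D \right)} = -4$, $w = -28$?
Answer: $336 i \sqrt{2} \approx 475.18 i$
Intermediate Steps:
$w \sqrt{-21 - -3} o{\left(-4 \right)} = - 28 \sqrt{-21 - -3} \left(-4\right) = - 28 \sqrt{-21 + 3} \left(-4\right) = - 28 \sqrt{-18} \left(-4\right) = - 28 \cdot 3 i \sqrt{2} \left(-4\right) = - 84 i \sqrt{2} \left(-4\right) = 336 i \sqrt{2}$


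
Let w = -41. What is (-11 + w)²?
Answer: 2704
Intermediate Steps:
(-11 + w)² = (-11 - 41)² = (-52)² = 2704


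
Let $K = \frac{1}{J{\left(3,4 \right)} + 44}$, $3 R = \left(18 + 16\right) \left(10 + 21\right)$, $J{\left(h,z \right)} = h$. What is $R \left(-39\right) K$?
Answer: $- \frac{13702}{47} \approx -291.53$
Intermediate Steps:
$R = \frac{1054}{3}$ ($R = \frac{\left(18 + 16\right) \left(10 + 21\right)}{3} = \frac{34 \cdot 31}{3} = \frac{1}{3} \cdot 1054 = \frac{1054}{3} \approx 351.33$)
$K = \frac{1}{47}$ ($K = \frac{1}{3 + 44} = \frac{1}{47} \approx 0.021277$)
$R \left(-39\right) K = \frac{1054}{3} \left(-39\right) \frac{1}{47} = \left(-13702\right) \frac{1}{47} = - \frac{13702}{47}$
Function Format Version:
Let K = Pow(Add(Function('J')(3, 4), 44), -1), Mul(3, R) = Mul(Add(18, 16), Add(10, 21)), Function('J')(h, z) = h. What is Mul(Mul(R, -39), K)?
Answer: Rational(-13702, 47) ≈ -291.53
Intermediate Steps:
R = Rational(1054, 3) (R = Mul(Rational(1, 3), Mul(Add(18, 16), Add(10, 21))) = Mul(Rational(1, 3), Mul(34, 31)) = Mul(Rational(1, 3), 1054) = Rational(1054, 3) ≈ 351.33)
K = Rational(1, 47) (K = Pow(Add(3, 44), -1) = Pow(47, -1) = Rational(1, 47) ≈ 0.021277)
Mul(Mul(R, -39), K) = Mul(Mul(Rational(1054, 3), -39), Rational(1, 47)) = Mul(-13702, Rational(1, 47)) = Rational(-13702, 47)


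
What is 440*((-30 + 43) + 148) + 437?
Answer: 71277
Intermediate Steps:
440*((-30 + 43) + 148) + 437 = 440*(13 + 148) + 437 = 440*161 + 437 = 70840 + 437 = 71277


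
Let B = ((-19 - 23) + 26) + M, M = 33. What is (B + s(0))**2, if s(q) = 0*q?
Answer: 289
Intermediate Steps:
s(q) = 0
B = 17 (B = ((-19 - 23) + 26) + 33 = (-42 + 26) + 33 = -16 + 33 = 17)
(B + s(0))**2 = (17 + 0)**2 = 17**2 = 289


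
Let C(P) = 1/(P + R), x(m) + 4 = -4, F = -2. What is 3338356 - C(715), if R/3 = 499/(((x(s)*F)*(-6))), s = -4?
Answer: 74715745604/22381 ≈ 3.3384e+6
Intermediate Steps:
x(m) = -8 (x(m) = -4 - 4 = -8)
R = -499/32 (R = 3*(499/((-8*(-2)*(-6)))) = 3*(499/((16*(-6)))) = 3*(499/(-96)) = 3*(499*(-1/96)) = 3*(-499/96) = -499/32 ≈ -15.594)
C(P) = 1/(-499/32 + P) (C(P) = 1/(P - 499/32) = 1/(-499/32 + P))
3338356 - C(715) = 3338356 - 32/(-499 + 32*715) = 3338356 - 32/(-499 + 22880) = 3338356 - 32/22381 = 74715745604/22381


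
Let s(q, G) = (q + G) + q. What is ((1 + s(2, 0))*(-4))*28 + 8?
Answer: -552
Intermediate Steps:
s(q, G) = G + 2*q (s(q, G) = (G + q) + q = G + 2*q)
((1 + s(2, 0))*(-4))*28 + 8 = ((1 + (0 + 2*2))*(-4))*28 + 8 = ((1 + (0 + 4))*(-4))*28 + 8 = ((1 + 4)*(-4))*28 + 8 = (5*(-4))*28 + 8 = -20*28 + 8 = -560 + 8 = -552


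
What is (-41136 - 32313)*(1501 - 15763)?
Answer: 1047529638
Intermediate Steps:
(-41136 - 32313)*(1501 - 15763) = -73449*(-14262) = 1047529638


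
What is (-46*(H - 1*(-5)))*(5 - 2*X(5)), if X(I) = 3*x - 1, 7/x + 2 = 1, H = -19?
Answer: 31556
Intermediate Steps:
x = -7 (x = 7/(-2 + 1) = 7/(-1) = 7*(-1) = -7)
X(I) = -22 (X(I) = 3*(-7) - 1 = -21 - 1 = -22)
(-46*(H - 1*(-5)))*(5 - 2*X(5)) = (-46*(-19 - 1*(-5)))*(5 - 2*(-22)) = (-46*(-19 + 5))*(5 + 44) = -46*(-14)*49 = 644*49 = 31556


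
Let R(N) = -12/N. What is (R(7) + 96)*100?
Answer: 66000/7 ≈ 9428.6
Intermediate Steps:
(R(7) + 96)*100 = (-12/7 + 96)*100 = (660/7)*100 = 66000/7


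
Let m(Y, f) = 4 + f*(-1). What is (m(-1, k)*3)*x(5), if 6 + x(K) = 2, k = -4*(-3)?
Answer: 96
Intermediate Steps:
k = 12
x(K) = -4 (x(K) = -6 + 2 = -4)
m(Y, f) = 4 - f
(m(-1, k)*3)*x(5) = ((4 - 1*12)*3)*(-4) = ((4 - 12)*3)*(-4) = -8*3*(-4) = -24*(-4) = 96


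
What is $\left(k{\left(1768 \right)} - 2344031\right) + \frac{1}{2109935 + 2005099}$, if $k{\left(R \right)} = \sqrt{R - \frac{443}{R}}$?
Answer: $- \frac{9645767262053}{4115034} + \frac{\sqrt{1381418402}}{884} \approx -2.344 \cdot 10^{6}$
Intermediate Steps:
$\left(k{\left(1768 \right)} - 2344031\right) + \frac{1}{2109935 + 2005099} = \left(\sqrt{1768 - \frac{443}{1768}} - 2344031\right) + \frac{1}{2109935 + 2005099} = \left(\sqrt{1768 - \frac{443}{1768}} - 2344031\right) + \frac{1}{4115034} = \left(\sqrt{\frac{3125381}{1768}} - 2344031\right) + \frac{1}{4115034} = \left(\frac{\sqrt{1381418402}}{884} - 2344031\right) + \frac{1}{4115034} = \left(-2344031 + \frac{\sqrt{1381418402}}{884}\right) + \frac{1}{4115034} = - \frac{9645767262053}{4115034} + \frac{\sqrt{1381418402}}{884}$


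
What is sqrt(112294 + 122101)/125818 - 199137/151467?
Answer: -66379/50489 + sqrt(234395)/125818 ≈ -1.3109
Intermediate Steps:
sqrt(112294 + 122101)/125818 - 199137/151467 = sqrt(234395)*(1/125818) - 199137*1/151467 = sqrt(234395)/125818 - 66379/50489 = -66379/50489 + sqrt(234395)/125818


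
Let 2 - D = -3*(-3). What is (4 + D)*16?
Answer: -48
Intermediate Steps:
D = -7 (D = 2 - (-3)*(-3) = 2 - 1*9 = 2 - 9 = -7)
(4 + D)*16 = (4 - 7)*16 = -3*16 = -48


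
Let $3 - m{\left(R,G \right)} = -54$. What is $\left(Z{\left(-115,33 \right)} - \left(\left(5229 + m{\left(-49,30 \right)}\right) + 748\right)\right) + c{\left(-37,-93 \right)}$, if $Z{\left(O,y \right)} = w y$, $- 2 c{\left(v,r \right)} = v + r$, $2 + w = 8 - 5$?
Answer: $-5936$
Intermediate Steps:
$w = 1$ ($w = -2 + \left(8 - 5\right) = -2 + 3 = 1$)
$m{\left(R,G \right)} = 57$ ($m{\left(R,G \right)} = 3 - -54 = 3 + 54 = 57$)
$c{\left(v,r \right)} = - \frac{r}{2} - \frac{v}{2}$ ($c{\left(v,r \right)} = - \frac{v + r}{2} = - \frac{r + v}{2} = - \frac{r}{2} - \frac{v}{2}$)
$Z{\left(O,y \right)} = y$ ($Z{\left(O,y \right)} = 1 y = y$)
$\left(Z{\left(-115,33 \right)} - \left(\left(5229 + m{\left(-49,30 \right)}\right) + 748\right)\right) + c{\left(-37,-93 \right)} = \left(33 - \left(\left(5229 + 57\right) + 748\right)\right) - -65 = \left(33 - \left(5286 + 748\right)\right) + \left(\frac{93}{2} + \frac{37}{2}\right) = \left(33 - 6034\right) + 65 = -6001 + 65 = -5936$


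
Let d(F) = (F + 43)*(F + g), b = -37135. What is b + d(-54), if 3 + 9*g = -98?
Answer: -327758/9 ≈ -36418.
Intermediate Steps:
g = -101/9 (g = -⅓ + (⅑)*(-98) = -⅓ - 98/9 = -101/9 ≈ -11.222)
d(F) = (43 + F)*(-101/9 + F) (d(F) = (F + 43)*(F - 101/9) = (43 + F)*(-101/9 + F))
b + d(-54) = -37135 + (-4343/9 + (-54)² + (286/9)*(-54)) = -37135 + (-4343/9 + 2916 - 1716) = -37135 + 6457/9 = -327758/9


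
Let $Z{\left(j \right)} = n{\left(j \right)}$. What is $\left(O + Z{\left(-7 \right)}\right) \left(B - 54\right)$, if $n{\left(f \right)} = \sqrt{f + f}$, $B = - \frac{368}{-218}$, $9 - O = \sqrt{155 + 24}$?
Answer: $- \frac{51318}{109} + \frac{5702 \sqrt{179}}{109} - \frac{5702 i \sqrt{14}}{109} \approx 229.08 - 195.73 i$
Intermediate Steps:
$O = 9 - \sqrt{179}$ ($O = 9 - \sqrt{155 + 24} = 9 - \sqrt{179} \approx -4.3791$)
$B = \frac{184}{109}$ ($B = \left(-368\right) \left(- \frac{1}{218}\right) = \frac{184}{109} \approx 1.6881$)
$n{\left(f \right)} = \sqrt{2} \sqrt{f}$ ($n{\left(f \right)} = \sqrt{2 f} = \sqrt{2} \sqrt{f}$)
$Z{\left(j \right)} = \sqrt{2} \sqrt{j}$
$\left(O + Z{\left(-7 \right)}\right) \left(B - 54\right) = \left(\left(9 - \sqrt{179}\right) + \sqrt{2} \sqrt{-7}\right) \left(\frac{184}{109} - 54\right) = \left(\left(9 - \sqrt{179}\right) + \sqrt{2} i \sqrt{7}\right) \left(- \frac{5702}{109}\right) = \left(\left(9 - \sqrt{179}\right) + i \sqrt{14}\right) \left(- \frac{5702}{109}\right) = \left(9 - \sqrt{179} + i \sqrt{14}\right) \left(- \frac{5702}{109}\right) = - \frac{51318}{109} + \frac{5702 \sqrt{179}}{109} - \frac{5702 i \sqrt{14}}{109}$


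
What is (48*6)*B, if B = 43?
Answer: 12384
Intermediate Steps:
(48*6)*B = (48*6)*43 = 288*43 = 12384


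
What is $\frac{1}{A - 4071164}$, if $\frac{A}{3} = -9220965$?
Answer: $- \frac{1}{31734059} \approx -3.1512 \cdot 10^{-8}$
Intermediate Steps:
$A = -27662895$ ($A = 3 \left(-9220965\right) = -27662895$)
$\frac{1}{A - 4071164} = \frac{1}{-27662895 - 4071164} = \frac{1}{-31734059} = - \frac{1}{31734059}$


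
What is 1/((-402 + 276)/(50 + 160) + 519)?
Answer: 5/2592 ≈ 0.0019290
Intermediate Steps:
1/((-402 + 276)/(50 + 160) + 519) = 1/(-126/210 + 519) = 1/(-126*1/210 + 519) = 1/(-3/5 + 519) = 1/(2592/5) = 5/2592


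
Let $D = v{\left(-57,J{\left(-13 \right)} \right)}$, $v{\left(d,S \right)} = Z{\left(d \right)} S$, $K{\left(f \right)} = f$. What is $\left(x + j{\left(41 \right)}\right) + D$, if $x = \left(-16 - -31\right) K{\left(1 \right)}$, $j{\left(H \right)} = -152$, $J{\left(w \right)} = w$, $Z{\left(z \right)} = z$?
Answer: $604$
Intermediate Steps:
$v{\left(d,S \right)} = S d$ ($v{\left(d,S \right)} = d S = S d$)
$D = 741$ ($D = \left(-13\right) \left(-57\right) = 741$)
$x = 15$ ($x = \left(-16 - -31\right) 1 = \left(-16 + 31\right) 1 = 15 \cdot 1 = 15$)
$\left(x + j{\left(41 \right)}\right) + D = \left(15 - 152\right) + 741 = -137 + 741 = 604$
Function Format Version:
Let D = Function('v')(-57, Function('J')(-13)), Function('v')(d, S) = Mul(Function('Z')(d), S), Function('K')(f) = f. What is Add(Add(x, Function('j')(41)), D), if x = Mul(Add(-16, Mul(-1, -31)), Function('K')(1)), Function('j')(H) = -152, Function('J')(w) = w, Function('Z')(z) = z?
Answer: 604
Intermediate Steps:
Function('v')(d, S) = Mul(S, d) (Function('v')(d, S) = Mul(d, S) = Mul(S, d))
D = 741 (D = Mul(-13, -57) = 741)
x = 15 (x = Mul(Add(-16, Mul(-1, -31)), 1) = Mul(Add(-16, 31), 1) = Mul(15, 1) = 15)
Add(Add(x, Function('j')(41)), D) = Add(Add(15, -152), 741) = Add(-137, 741) = 604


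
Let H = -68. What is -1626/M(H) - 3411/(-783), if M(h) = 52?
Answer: -60877/2262 ≈ -26.913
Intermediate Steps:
-1626/M(H) - 3411/(-783) = -1626/52 - 3411/(-783) = -1626*1/52 - 3411*(-1/783) = -813/26 + 379/87 = -60877/2262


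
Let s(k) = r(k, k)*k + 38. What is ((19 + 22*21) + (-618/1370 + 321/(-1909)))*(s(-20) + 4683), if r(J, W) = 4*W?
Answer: 3970707442779/1307665 ≈ 3.0365e+6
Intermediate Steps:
s(k) = 38 + 4*k² (s(k) = (4*k)*k + 38 = 4*k² + 38 = 38 + 4*k²)
((19 + 22*21) + (-618/1370 + 321/(-1909)))*(s(-20) + 4683) = ((19 + 22*21) + (-618/1370 + 321/(-1909)))*((38 + 4*(-20)²) + 4683) = ((19 + 462) + (-618*1/1370 + 321*(-1/1909)))*((38 + 4*400) + 4683) = (481 + (-309/685 - 321/1909))*((38 + 1600) + 4683) = (481 - 809766/1307665)*(1638 + 4683) = (628177099/1307665)*6321 = 3970707442779/1307665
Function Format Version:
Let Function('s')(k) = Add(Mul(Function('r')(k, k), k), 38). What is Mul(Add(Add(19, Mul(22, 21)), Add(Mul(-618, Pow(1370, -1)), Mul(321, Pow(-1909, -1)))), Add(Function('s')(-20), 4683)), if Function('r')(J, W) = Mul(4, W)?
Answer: Rational(3970707442779, 1307665) ≈ 3.0365e+6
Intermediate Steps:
Function('s')(k) = Add(38, Mul(4, Pow(k, 2))) (Function('s')(k) = Add(Mul(Mul(4, k), k), 38) = Add(Mul(4, Pow(k, 2)), 38) = Add(38, Mul(4, Pow(k, 2))))
Mul(Add(Add(19, Mul(22, 21)), Add(Mul(-618, Pow(1370, -1)), Mul(321, Pow(-1909, -1)))), Add(Function('s')(-20), 4683)) = Mul(Add(Add(19, Mul(22, 21)), Add(Mul(-618, Pow(1370, -1)), Mul(321, Pow(-1909, -1)))), Add(Add(38, Mul(4, Pow(-20, 2))), 4683)) = Mul(Add(Add(19, 462), Add(Mul(-618, Rational(1, 1370)), Mul(321, Rational(-1, 1909)))), Add(Add(38, Mul(4, 400)), 4683)) = Mul(Add(481, Add(Rational(-309, 685), Rational(-321, 1909))), Add(Add(38, 1600), 4683)) = Mul(Add(481, Rational(-809766, 1307665)), Add(1638, 4683)) = Mul(Rational(628177099, 1307665), 6321) = Rational(3970707442779, 1307665)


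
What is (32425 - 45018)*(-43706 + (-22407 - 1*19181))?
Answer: 1074107342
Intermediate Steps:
(32425 - 45018)*(-43706 + (-22407 - 1*19181)) = -12593*(-43706 + (-22407 - 19181)) = -12593*(-43706 - 41588) = -12593*(-85294) = 1074107342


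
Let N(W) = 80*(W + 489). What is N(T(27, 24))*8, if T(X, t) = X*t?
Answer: 727680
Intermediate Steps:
N(W) = 39120 + 80*W (N(W) = 80*(489 + W) = 39120 + 80*W)
N(T(27, 24))*8 = (39120 + 80*(27*24))*8 = (39120 + 80*648)*8 = (39120 + 51840)*8 = 90960*8 = 727680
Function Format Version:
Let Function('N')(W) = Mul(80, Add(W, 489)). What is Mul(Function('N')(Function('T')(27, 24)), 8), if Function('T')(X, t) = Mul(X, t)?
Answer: 727680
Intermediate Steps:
Function('N')(W) = Add(39120, Mul(80, W)) (Function('N')(W) = Mul(80, Add(489, W)) = Add(39120, Mul(80, W)))
Mul(Function('N')(Function('T')(27, 24)), 8) = Mul(Add(39120, Mul(80, Mul(27, 24))), 8) = Mul(Add(39120, Mul(80, 648)), 8) = Mul(Add(39120, 51840), 8) = Mul(90960, 8) = 727680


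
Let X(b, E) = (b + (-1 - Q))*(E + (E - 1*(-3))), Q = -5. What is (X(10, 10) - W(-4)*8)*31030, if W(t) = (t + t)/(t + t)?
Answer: 9743420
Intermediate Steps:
W(t) = 1 (W(t) = (2*t)/((2*t)) = (2*t)*(1/(2*t)) = 1)
X(b, E) = (3 + 2*E)*(4 + b) (X(b, E) = (b + (-1 - 1*(-5)))*(E + (E - 1*(-3))) = (b + (-1 + 5))*(E + (E + 3)) = (b + 4)*(E + (3 + E)) = (4 + b)*(3 + 2*E) = (3 + 2*E)*(4 + b))
(X(10, 10) - W(-4)*8)*31030 = ((12 + 3*10 + 8*10 + 2*10*10) - 8)*31030 = ((12 + 30 + 80 + 200) - 1*8)*31030 = (322 - 8)*31030 = 314*31030 = 9743420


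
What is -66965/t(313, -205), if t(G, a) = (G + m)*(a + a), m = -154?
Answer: 13393/13038 ≈ 1.0272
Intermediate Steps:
t(G, a) = 2*a*(-154 + G) (t(G, a) = (G - 154)*(a + a) = (-154 + G)*(2*a) = 2*a*(-154 + G))
-66965/t(313, -205) = -66965*(-1/(410*(-154 + 313))) = -66965/(2*(-205)*159) = -66965/(-65190) = -66965*(-1/65190) = 13393/13038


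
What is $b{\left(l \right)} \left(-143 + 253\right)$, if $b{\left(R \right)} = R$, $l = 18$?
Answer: $1980$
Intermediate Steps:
$b{\left(l \right)} \left(-143 + 253\right) = 18 \left(-143 + 253\right) = 18 \cdot 110 = 1980$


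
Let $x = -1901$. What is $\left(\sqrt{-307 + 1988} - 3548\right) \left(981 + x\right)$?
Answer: $3226440$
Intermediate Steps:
$\left(\sqrt{-307 + 1988} - 3548\right) \left(981 + x\right) = \left(\sqrt{-307 + 1988} - 3548\right) \left(981 - 1901\right) = \left(\sqrt{1681} - 3548\right) \left(-920\right) = \left(41 - 3548\right) \left(-920\right) = \left(-3507\right) \left(-920\right) = 3226440$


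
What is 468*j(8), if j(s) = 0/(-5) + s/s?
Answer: 468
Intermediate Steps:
j(s) = 1 (j(s) = 0*(-1/5) + 1 = 0 + 1 = 1)
468*j(8) = 468*1 = 468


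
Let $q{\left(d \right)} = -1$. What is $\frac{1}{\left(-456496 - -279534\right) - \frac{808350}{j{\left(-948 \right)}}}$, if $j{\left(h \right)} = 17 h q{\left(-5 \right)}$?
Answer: $- \frac{158}{27967921} \approx -5.6493 \cdot 10^{-6}$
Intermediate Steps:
$j{\left(h \right)} = - 17 h$ ($j{\left(h \right)} = 17 h \left(-1\right) = - 17 h$)
$\frac{1}{\left(-456496 - -279534\right) - \frac{808350}{j{\left(-948 \right)}}} = \frac{1}{\left(-456496 - -279534\right) - \frac{808350}{\left(-17\right) \left(-948\right)}} = \frac{1}{\left(-456496 + 279534\right) - \frac{808350}{16116}} = \frac{1}{-176962 - \frac{7925}{158}} = \frac{1}{- \frac{27967921}{158}} = - \frac{158}{27967921}$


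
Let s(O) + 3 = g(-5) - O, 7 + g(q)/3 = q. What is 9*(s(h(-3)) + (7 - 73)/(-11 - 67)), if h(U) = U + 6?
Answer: -4815/13 ≈ -370.38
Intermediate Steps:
g(q) = -21 + 3*q
h(U) = 6 + U
s(O) = -39 - O (s(O) = -3 + ((-21 + 3*(-5)) - O) = -3 + ((-21 - 15) - O) = -3 + (-36 - O) = -39 - O)
9*(s(h(-3)) + (7 - 73)/(-11 - 67)) = 9*((-39 - (6 - 3)) + (7 - 73)/(-11 - 67)) = 9*((-39 - 1*3) - 66/(-78)) = 9*((-39 - 3) - 66*(-1/78)) = 9*(-42 + 11/13) = 9*(-535/13) = -4815/13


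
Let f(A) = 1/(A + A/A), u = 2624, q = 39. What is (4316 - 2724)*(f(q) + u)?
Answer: 20887239/5 ≈ 4.1774e+6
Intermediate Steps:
f(A) = 1/(1 + A) (f(A) = 1/(A + 1) = 1/(1 + A))
(4316 - 2724)*(f(q) + u) = (4316 - 2724)*(1/(1 + 39) + 2624) = 1592*(1/40 + 2624) = 1592*(104961/40) = 20887239/5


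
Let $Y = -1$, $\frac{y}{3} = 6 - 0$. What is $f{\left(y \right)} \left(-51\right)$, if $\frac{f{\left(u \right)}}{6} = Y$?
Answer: $306$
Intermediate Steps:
$y = 18$ ($y = 3 \left(6 - 0\right) = 3 \left(6 + 0\right) = 3 \cdot 6 = 18$)
$f{\left(u \right)} = -6$ ($f{\left(u \right)} = 6 \left(-1\right) = -6$)
$f{\left(y \right)} \left(-51\right) = \left(-6\right) \left(-51\right) = 306$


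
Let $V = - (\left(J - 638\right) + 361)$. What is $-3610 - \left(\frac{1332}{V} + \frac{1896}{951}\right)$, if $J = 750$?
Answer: $- \frac{541163702}{149941} \approx -3609.2$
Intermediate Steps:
$V = -473$ ($V = - (\left(750 - 638\right) + 361) = - (112 + 361) = \left(-1\right) 473 = -473$)
$-3610 - \left(\frac{1332}{V} + \frac{1896}{951}\right) = -3610 - \left(\frac{1332}{-473} + \frac{1896}{951}\right) = -3610 - \left(1332 \left(- \frac{1}{473}\right) + 1896 \cdot \frac{1}{951}\right) = -3610 - \left(- \frac{1332}{473} + \frac{632}{317}\right) = -3610 - - \frac{123308}{149941} = -3610 + \frac{123308}{149941} = - \frac{541163702}{149941}$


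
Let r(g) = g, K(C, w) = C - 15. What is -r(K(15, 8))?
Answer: 0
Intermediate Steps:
K(C, w) = -15 + C
-r(K(15, 8)) = -(-15 + 15) = -1*0 = 0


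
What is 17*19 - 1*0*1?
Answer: 323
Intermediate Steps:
17*19 - 1*0*1 = 323 + 0*1 = 323 + 0 = 323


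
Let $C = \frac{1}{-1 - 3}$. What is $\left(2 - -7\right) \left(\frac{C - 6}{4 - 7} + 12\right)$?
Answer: $\frac{507}{4} \approx 126.75$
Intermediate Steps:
$C = - \frac{1}{4}$ ($C = \frac{1}{-4} = - \frac{1}{4} \approx -0.25$)
$\left(2 - -7\right) \left(\frac{C - 6}{4 - 7} + 12\right) = \left(2 - -7\right) \left(\frac{- \frac{1}{4} - 6}{4 - 7} + 12\right) = \left(2 + 7\right) \left(- \frac{25}{4 \left(-3\right)} + 12\right) = 9 \left(\left(- \frac{25}{4}\right) \left(- \frac{1}{3}\right) + 12\right) = 9 \left(\frac{25}{12} + 12\right) = 9 \cdot \frac{169}{12} = \frac{507}{4}$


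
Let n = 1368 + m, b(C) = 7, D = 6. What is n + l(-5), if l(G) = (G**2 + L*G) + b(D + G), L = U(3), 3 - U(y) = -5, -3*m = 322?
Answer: 3758/3 ≈ 1252.7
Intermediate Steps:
m = -322/3 (m = -1/3*322 = -322/3 ≈ -107.33)
U(y) = 8 (U(y) = 3 - 1*(-5) = 3 + 5 = 8)
L = 8
n = 3782/3 (n = 1368 - 322/3 = 3782/3 ≈ 1260.7)
l(G) = 7 + G**2 + 8*G (l(G) = (G**2 + 8*G) + 7 = 7 + G**2 + 8*G)
n + l(-5) = 3782/3 + (7 + (-5)**2 + 8*(-5)) = 3782/3 + (7 + 25 - 40) = 3782/3 - 8 = 3758/3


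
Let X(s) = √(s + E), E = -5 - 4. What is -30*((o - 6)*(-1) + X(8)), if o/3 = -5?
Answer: -630 - 30*I ≈ -630.0 - 30.0*I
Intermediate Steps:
E = -9
X(s) = √(-9 + s) (X(s) = √(s - 9) = √(-9 + s))
o = -15 (o = 3*(-5) = -15)
-30*((o - 6)*(-1) + X(8)) = -30*((-15 - 6)*(-1) + √(-9 + 8)) = -30*(-21*(-1) + √(-1)) = -30*(21 + I) = -630 - 30*I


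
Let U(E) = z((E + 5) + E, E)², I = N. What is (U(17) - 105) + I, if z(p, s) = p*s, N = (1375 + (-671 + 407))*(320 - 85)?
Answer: 700549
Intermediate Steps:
N = 261085 (N = (1375 - 264)*235 = 1111*235 = 261085)
I = 261085
U(E) = E²*(5 + 2*E)² (U(E) = (((E + 5) + E)*E)² = (((5 + E) + E)*E)² = ((5 + 2*E)*E)² = (E*(5 + 2*E))² = E²*(5 + 2*E)²)
(U(17) - 105) + I = (17²*(5 + 2*17)² - 105) + 261085 = (289*(5 + 34)² - 105) + 261085 = (289*39² - 105) + 261085 = (289*1521 - 105) + 261085 = (439569 - 105) + 261085 = 439464 + 261085 = 700549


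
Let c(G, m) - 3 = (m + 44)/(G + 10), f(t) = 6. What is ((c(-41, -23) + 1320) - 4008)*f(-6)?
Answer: -499536/31 ≈ -16114.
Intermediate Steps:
c(G, m) = 3 + (44 + m)/(10 + G) (c(G, m) = 3 + (m + 44)/(G + 10) = 3 + (44 + m)/(10 + G))
((c(-41, -23) + 1320) - 4008)*f(-6) = (((74 - 23 + 3*(-41))/(10 - 41) + 1320) - 4008)*6 = (((74 - 23 - 123)/(-31) + 1320) - 4008)*6 = ((-1/31*(-72) + 1320) - 4008)*6 = ((72/31 + 1320) - 4008)*6 = (40992/31 - 4008)*6 = -83256/31*6 = -499536/31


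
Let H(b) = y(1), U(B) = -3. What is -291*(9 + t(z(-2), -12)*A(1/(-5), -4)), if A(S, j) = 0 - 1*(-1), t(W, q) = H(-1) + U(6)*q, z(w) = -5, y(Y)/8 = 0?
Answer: -13095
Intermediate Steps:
y(Y) = 0 (y(Y) = 8*0 = 0)
H(b) = 0
t(W, q) = -3*q (t(W, q) = 0 - 3*q = -3*q)
A(S, j) = 1 (A(S, j) = 0 + 1 = 1)
-291*(9 + t(z(-2), -12)*A(1/(-5), -4)) = -291*(9 - 3*(-12)*1) = -291*(9 + 36*1) = -291*(9 + 36) = -291*45 = -13095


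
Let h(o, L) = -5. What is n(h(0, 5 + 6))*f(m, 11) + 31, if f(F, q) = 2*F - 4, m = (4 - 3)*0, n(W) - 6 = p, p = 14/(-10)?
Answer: 63/5 ≈ 12.600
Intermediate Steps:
p = -7/5 (p = 14*(-⅒) = -7/5 ≈ -1.4000)
n(W) = 23/5 (n(W) = 6 - 7/5 = 23/5)
m = 0 (m = 1*0 = 0)
f(F, q) = -4 + 2*F
n(h(0, 5 + 6))*f(m, 11) + 31 = 23*(-4 + 2*0)/5 + 31 = 23*(-4 + 0)/5 + 31 = (23/5)*(-4) + 31 = -92/5 + 31 = 63/5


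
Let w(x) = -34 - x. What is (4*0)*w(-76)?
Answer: 0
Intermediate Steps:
(4*0)*w(-76) = (4*0)*(-34 - 1*(-76)) = 0*(-34 + 76) = 0*42 = 0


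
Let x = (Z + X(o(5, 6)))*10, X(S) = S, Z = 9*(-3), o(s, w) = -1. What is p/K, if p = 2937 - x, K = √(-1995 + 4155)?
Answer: 3217*√15/180 ≈ 69.219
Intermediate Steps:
Z = -27
x = -280 (x = (-27 - 1)*10 = -28*10 = -280)
K = 12*√15 (K = √2160 = 12*√15 ≈ 46.476)
p = 3217 (p = 2937 - 1*(-280) = 2937 + 280 = 3217)
p/K = 3217/((12*√15)) = 3217*(√15/180) = 3217*√15/180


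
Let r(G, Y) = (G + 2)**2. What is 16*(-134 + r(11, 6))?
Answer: 560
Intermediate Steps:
r(G, Y) = (2 + G)**2
16*(-134 + r(11, 6)) = 16*(-134 + (2 + 11)**2) = 16*(-134 + 13**2) = 16*(-134 + 169) = 16*35 = 560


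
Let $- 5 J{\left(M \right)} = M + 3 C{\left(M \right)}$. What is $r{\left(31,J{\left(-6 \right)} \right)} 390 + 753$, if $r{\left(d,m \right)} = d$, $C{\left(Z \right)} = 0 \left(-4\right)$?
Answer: $12843$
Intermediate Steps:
$C{\left(Z \right)} = 0$
$J{\left(M \right)} = - \frac{M}{5}$ ($J{\left(M \right)} = - \frac{M + 3 \cdot 0}{5} = - \frac{M + 0}{5} = - \frac{M}{5}$)
$r{\left(31,J{\left(-6 \right)} \right)} 390 + 753 = 31 \cdot 390 + 753 = 12090 + 753 = 12843$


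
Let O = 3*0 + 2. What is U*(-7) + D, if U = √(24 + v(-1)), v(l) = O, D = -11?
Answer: -11 - 7*√26 ≈ -46.693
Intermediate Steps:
O = 2 (O = 0 + 2 = 2)
v(l) = 2
U = √26 (U = √(24 + 2) = √26 ≈ 5.0990)
U*(-7) + D = √26*(-7) - 11 = -7*√26 - 11 = -11 - 7*√26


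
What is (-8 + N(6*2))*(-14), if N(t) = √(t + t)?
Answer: 112 - 28*√6 ≈ 43.414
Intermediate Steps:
N(t) = √2*√t (N(t) = √(2*t) = √2*√t)
(-8 + N(6*2))*(-14) = (-8 + √2*√(6*2))*(-14) = (-8 + √2*√12)*(-14) = (-8 + √2*(2*√3))*(-14) = (-8 + 2*√6)*(-14) = 112 - 28*√6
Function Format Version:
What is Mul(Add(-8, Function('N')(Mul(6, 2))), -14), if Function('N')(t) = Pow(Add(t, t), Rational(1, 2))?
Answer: Add(112, Mul(-28, Pow(6, Rational(1, 2)))) ≈ 43.414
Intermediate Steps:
Function('N')(t) = Mul(Pow(2, Rational(1, 2)), Pow(t, Rational(1, 2))) (Function('N')(t) = Pow(Mul(2, t), Rational(1, 2)) = Mul(Pow(2, Rational(1, 2)), Pow(t, Rational(1, 2))))
Mul(Add(-8, Function('N')(Mul(6, 2))), -14) = Mul(Add(-8, Mul(Pow(2, Rational(1, 2)), Pow(Mul(6, 2), Rational(1, 2)))), -14) = Mul(Add(-8, Mul(Pow(2, Rational(1, 2)), Pow(12, Rational(1, 2)))), -14) = Mul(Add(-8, Mul(Pow(2, Rational(1, 2)), Mul(2, Pow(3, Rational(1, 2))))), -14) = Mul(Add(-8, Mul(2, Pow(6, Rational(1, 2)))), -14) = Add(112, Mul(-28, Pow(6, Rational(1, 2))))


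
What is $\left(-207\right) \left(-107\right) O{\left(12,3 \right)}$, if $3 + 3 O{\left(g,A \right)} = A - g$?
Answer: $-88596$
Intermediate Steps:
$O{\left(g,A \right)} = -1 - \frac{g}{3} + \frac{A}{3}$ ($O{\left(g,A \right)} = -1 + \frac{A - g}{3} = -1 + \left(- \frac{g}{3} + \frac{A}{3}\right) = -1 - \frac{g}{3} + \frac{A}{3}$)
$\left(-207\right) \left(-107\right) O{\left(12,3 \right)} = \left(-207\right) \left(-107\right) \left(-1 - 4 + \frac{1}{3} \cdot 3\right) = 22149 \left(-1 - 4 + 1\right) = 22149 \left(-4\right) = -88596$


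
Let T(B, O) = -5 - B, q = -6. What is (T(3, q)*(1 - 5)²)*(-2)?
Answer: 256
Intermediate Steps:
(T(3, q)*(1 - 5)²)*(-2) = ((-5 - 1*3)*(1 - 5)²)*(-2) = ((-5 - 3)*(-4)²)*(-2) = -8*16*(-2) = -128*(-2) = 256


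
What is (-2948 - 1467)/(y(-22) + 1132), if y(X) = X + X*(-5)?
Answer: -883/244 ≈ -3.6189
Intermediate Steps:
y(X) = -4*X (y(X) = X - 5*X = -4*X)
(-2948 - 1467)/(y(-22) + 1132) = (-2948 - 1467)/(-4*(-22) + 1132) = -4415/(88 + 1132) = -4415/1220 = -4415*1/1220 = -883/244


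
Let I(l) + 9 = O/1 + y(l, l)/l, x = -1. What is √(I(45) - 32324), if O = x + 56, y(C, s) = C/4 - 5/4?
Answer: 10*I*√2905/3 ≈ 179.66*I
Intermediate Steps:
y(C, s) = -5/4 + C/4 (y(C, s) = C*(¼) - 5*¼ = C/4 - 5/4 = -5/4 + C/4)
O = 55 (O = -1 + 56 = 55)
I(l) = 46 + (-5/4 + l/4)/l (I(l) = -9 + (55/1 + (-5/4 + l/4)/l) = -9 + (55*1 + (-5/4 + l/4)/l) = -9 + (55 + (-5/4 + l/4)/l) = 46 + (-5/4 + l/4)/l)
√(I(45) - 32324) = √((5/4)*(-1 + 37*45)/45 - 32324) = √((5/4)*(1/45)*(-1 + 1665) - 32324) = √((5/4)*(1/45)*1664 - 32324) = √(416/9 - 32324) = √(-290500/9) = 10*I*√2905/3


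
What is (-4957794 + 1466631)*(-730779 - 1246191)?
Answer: 6901924516110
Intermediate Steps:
(-4957794 + 1466631)*(-730779 - 1246191) = -3491163*(-1976970) = 6901924516110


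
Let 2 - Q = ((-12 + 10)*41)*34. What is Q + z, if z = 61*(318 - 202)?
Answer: 9866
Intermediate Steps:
Q = 2790 (Q = 2 - (-12 + 10)*41*34 = 2 - (-2*41)*34 = 2 - (-82)*34 = 2 - 1*(-2788) = 2 + 2788 = 2790)
z = 7076 (z = 61*116 = 7076)
Q + z = 2790 + 7076 = 9866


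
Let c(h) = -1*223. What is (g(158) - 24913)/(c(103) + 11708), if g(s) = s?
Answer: -4951/2297 ≈ -2.1554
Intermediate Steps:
c(h) = -223
(g(158) - 24913)/(c(103) + 11708) = (158 - 24913)/(-223 + 11708) = -24755/11485 = -24755*1/11485 = -4951/2297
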